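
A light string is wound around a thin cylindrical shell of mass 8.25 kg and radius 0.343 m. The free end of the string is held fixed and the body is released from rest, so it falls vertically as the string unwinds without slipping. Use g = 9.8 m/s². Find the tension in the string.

Translation: Mg − T = Ma. Rotation about the center: TR = Iα with I = MR².
With a = αR: T = (I/R²)a = M a, so Mg = (1 + 1.000)Ma.
a = g/(1 + 1.000) = 9.8/2.000 = 4.900 m/s².
T = 1.000·M·a = (1.000)(8.25)(4.900) = 40.43 N.

T ≈ 40.4 N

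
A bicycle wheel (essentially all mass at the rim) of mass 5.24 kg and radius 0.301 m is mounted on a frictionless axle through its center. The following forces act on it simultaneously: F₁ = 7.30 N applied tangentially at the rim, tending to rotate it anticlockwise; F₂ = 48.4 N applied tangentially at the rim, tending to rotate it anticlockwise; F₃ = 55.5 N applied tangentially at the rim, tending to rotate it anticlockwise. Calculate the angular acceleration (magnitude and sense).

α ≈ 70.5 rad/s², anticlockwise

I = MR² = (5.24)(0.301)² = 0.4747 kg·m².
Taking anticlockwise as positive: τ₁ = +(7.30)(0.301) = +2.197 N·m; τ₂ = +(48.4)(0.301) = +14.57 N·m; τ₃ = +(55.5)(0.301) = +16.71 N·m.
Net torque τ = 33.47 N·m.
α = τ/I = 33.47/0.4747 = 70.50 rad/s².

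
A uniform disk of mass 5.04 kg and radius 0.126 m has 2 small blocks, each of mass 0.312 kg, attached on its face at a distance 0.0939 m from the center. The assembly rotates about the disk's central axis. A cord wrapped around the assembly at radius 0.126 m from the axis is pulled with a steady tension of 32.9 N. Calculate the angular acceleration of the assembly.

I_disk = ½MR² = ½(5.04)(0.126)² = 0.04001 kg·m².
I_blocks = 2·m·r² = 2(0.312)(0.0939)² = 0.005502 kg·m².
Total I = 0.04551 kg·m².
τ = F r = (32.9)(0.126) = 4.145 N·m.
α = τ/I = 4.145/0.04551 = 91.09 rad/s².

α ≈ 91.1 rad/s²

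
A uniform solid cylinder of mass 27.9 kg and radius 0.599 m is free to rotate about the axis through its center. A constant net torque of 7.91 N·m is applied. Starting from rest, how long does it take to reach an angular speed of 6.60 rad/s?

t ≈ 4.18 s

I = ½MR² = (1/2)(27.9)(0.599)² = 5.005 kg·m².
α = τ/I = 7.91/5.005 = 1.580 rad/s².
ω = αt ⇒ t = ω/α = 6.60/1.580 = 4.176 s.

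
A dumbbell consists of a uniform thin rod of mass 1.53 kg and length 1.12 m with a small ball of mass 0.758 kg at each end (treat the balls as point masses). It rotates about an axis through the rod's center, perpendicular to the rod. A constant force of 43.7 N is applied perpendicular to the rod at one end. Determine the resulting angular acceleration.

α ≈ 38.5 rad/s²

I_rod = (1/12)ML² = (1/12)(1.53)(1.12)² = 0.1599 kg·m².
I_balls = 2·m·(L/2)² = 2(0.758)(0.5600)² = 0.4754 kg·m².
Total I = 0.6354 kg·m².
τ = F·(L/2) = (43.7)(0.560) = 24.47 N·m.
α = τ/I = 24.47/0.6354 = 38.52 rad/s².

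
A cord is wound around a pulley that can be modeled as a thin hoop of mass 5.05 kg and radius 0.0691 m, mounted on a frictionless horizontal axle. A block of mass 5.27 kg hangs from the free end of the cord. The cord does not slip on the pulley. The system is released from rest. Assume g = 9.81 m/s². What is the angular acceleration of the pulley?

I = MR² = (5.05)(0.0691)² = 0.02411 kg·m².
Block: mg − T = ma. Pulley: TR = Iα. No-slip: a = αR, so T = (I/R²)a = 5.050·a.
Then mg = (m + 5.050)a, so a = (5.27)(9.81)/(5.27 + 5.050) = 5.010 m/s².
α = a/R = 5.010/0.0691 = 72.50 rad/s².

α ≈ 72.5 rad/s²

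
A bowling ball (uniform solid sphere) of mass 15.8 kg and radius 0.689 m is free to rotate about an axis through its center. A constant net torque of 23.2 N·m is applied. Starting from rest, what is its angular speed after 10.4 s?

I = (2/5)MR² = (2/5)(15.8)(0.689)² = 3.000 kg·m².
α = τ/I = 23.2/3.000 = 7.733 rad/s².
ω = ω₀ + αt = 0 + (7.733)(10.4) = 80.42 rad/s.

ω ≈ 80.4 rad/s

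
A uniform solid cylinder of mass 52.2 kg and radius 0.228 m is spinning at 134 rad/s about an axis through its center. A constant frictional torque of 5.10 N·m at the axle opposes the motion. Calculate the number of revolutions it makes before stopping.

I = ½MR² = (1/2)(52.2)(0.228)² = 1.357 kg·m².
The net torque has magnitude 5.10 N·m, opposing ω.
|α| = τ/I = 5.100/1.357 = 3.759 rad/s² (deceleration).
ω² = ω₀² − 2|α|θ with ω = 0 ⇒ θ = ω₀²/(2|α|) = 2388 rad = 380.1 rev.

≈ 380 revolutions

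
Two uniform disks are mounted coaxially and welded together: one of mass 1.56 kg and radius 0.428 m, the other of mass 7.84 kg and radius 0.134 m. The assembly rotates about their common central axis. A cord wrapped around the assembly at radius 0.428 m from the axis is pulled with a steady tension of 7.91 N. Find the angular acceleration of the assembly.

I = ½M₁R₁² + ½M₂R₂² = ½(1.56)(0.428)² + ½(7.84)(0.134)² = 0.2133 kg·m².
τ = F r = (7.91)(0.428) = 3.385 N·m.
α = τ/I = 3.385/0.2133 = 15.87 rad/s².

α ≈ 15.9 rad/s²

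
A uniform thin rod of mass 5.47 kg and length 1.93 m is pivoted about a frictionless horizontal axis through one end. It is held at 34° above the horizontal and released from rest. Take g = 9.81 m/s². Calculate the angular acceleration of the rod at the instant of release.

α ≈ 6.32 rad/s²

About the pivot, I = (1/3)ML² = (1/3)(5.47)(1.93)² = 6.792 kg·m².
The weight acts at the center, a distance L/2 = 0.9650 m from the pivot; τ = Mg(L/2) cos 34° = 42.93 N·m.
α = τ/I = 42.93/6.792 = 6.321 rad/s².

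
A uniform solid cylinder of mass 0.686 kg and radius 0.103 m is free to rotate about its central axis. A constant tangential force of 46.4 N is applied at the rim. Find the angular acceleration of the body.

I = ½MR² = (1/2)(0.686)(0.103)² = 0.003639 kg·m².
τ = F R = (46.4)(0.103) = 4.779 N·m.
Newton's second law for rotation, τ = Iα, gives α = τ/I = 4.779/0.003639 = 1313 rad/s².

α ≈ 1310 rad/s²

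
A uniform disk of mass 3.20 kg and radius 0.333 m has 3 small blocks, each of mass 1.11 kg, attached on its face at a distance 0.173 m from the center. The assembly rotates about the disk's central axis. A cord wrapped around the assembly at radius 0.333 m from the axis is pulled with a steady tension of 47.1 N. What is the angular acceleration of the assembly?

α ≈ 56.6 rad/s²

I_disk = ½MR² = ½(3.20)(0.333)² = 0.1774 kg·m².
I_blocks = 3·m·r² = 3(1.11)(0.173)² = 0.09966 kg·m².
Total I = 0.2771 kg·m².
τ = F r = (47.1)(0.333) = 15.68 N·m.
α = τ/I = 15.68/0.2771 = 56.60 rad/s².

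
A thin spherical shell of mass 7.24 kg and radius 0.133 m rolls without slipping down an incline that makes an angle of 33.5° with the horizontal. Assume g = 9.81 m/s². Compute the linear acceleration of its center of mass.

a ≈ 3.25 m/s²

Translation along the incline: Mg sinθ − f = Ma.
Rotation about the center: fR = Iα with I = (2/3)MR². No-slip gives a = αR, so f = (I/R²)a = (2/3)M a.
Substituting: Mg sinθ = (1 + 0.6667)Ma, so a = g sinθ/(1 + 0.6667) = (9.81) sin 33.5° / 1.667 = 3.249 m/s².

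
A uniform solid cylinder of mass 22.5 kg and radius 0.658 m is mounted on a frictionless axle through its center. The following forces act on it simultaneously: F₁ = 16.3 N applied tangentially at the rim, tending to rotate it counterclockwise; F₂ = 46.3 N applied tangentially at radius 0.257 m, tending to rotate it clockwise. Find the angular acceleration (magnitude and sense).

α ≈ 0.241 rad/s², clockwise

I = ½MR² = (1/2)(22.5)(0.658)² = 4.871 kg·m².
Taking counterclockwise as positive: τ₁ = +(16.3)(0.658) = +10.73 N·m; τ₂ = −(46.3)(0.257) = −11.90 N·m.
Net torque τ = -1.174 N·m.
α = τ/I = -1.174/4.871 = -0.2410 rad/s².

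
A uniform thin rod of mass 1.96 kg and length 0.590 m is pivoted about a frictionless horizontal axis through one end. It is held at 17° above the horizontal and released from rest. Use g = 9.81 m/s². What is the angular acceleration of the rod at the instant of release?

α ≈ 23.9 rad/s²

About the pivot, I = (1/3)ML² = (1/3)(1.96)(0.590)² = 0.2274 kg·m².
The weight acts at the center, a distance L/2 = 0.2950 m from the pivot; τ = Mg(L/2) cos 17° = 5.424 N·m.
α = τ/I = 5.424/0.2274 = 23.85 rad/s².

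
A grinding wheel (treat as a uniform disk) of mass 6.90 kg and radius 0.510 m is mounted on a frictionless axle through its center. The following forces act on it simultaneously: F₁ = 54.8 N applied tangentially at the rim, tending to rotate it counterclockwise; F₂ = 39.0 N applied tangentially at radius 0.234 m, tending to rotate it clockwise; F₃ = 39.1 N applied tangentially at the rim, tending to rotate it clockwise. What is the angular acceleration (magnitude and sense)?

I = ½MR² = (1/2)(6.90)(0.510)² = 0.8973 kg·m².
Taking counterclockwise as positive: τ₁ = +(54.8)(0.510) = +27.95 N·m; τ₂ = −(39.0)(0.234) = −9.126 N·m; τ₃ = −(39.1)(0.510) = −19.94 N·m.
Net torque τ = -1.119 N·m.
α = τ/I = -1.119/0.8973 = -1.247 rad/s².

α ≈ 1.25 rad/s², clockwise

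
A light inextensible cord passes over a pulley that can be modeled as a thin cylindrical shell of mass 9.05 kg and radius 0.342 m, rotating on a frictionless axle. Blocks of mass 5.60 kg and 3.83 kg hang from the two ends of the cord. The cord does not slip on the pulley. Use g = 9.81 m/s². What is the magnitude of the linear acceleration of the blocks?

a ≈ 0.940 m/s²

I = MR² = (9.05)(0.342)² = 1.059 kg·m².
Heavier block: m₁g − T₁ = m₁a. Lighter block: T₂ − m₂g = m₂a.
Pulley: (T₁ − T₂)R = Iα = I(a/R), so T₁ − T₂ = (I/R²)a = 1·M_p a = 9.050·a.
Adding the three: (m₁ − m₂)g = (m₁ + m₂ + 9.050)a, so a = (5.60 − 3.83)(9.81)/(5.60 + 3.83 + 9.050) = 0.9396 m/s².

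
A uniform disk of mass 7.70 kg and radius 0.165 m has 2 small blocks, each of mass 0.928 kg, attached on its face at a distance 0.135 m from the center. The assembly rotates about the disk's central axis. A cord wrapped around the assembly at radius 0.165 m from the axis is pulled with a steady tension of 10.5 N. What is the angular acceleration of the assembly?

I_disk = ½MR² = ½(7.70)(0.165)² = 0.1048 kg·m².
I_blocks = 2·m·r² = 2(0.928)(0.135)² = 0.03383 kg·m².
Total I = 0.1386 kg·m².
τ = F r = (10.5)(0.165) = 1.733 N·m.
α = τ/I = 1.733/0.1386 = 12.50 rad/s².

α ≈ 12.5 rad/s²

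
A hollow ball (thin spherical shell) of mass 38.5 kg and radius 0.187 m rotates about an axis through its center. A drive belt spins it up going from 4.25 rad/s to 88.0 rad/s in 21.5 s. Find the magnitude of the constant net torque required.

τ ≈ 3.50 N·m

I = (2/3)MR² = (2/3)(38.5)(0.187)² = 0.8975 kg·m².
α = Δω/Δt = (88.0 − 4.25)/21.5 = 3.895 rad/s².
τ = Iα = (0.8975)(3.895) = 3.496 N·m.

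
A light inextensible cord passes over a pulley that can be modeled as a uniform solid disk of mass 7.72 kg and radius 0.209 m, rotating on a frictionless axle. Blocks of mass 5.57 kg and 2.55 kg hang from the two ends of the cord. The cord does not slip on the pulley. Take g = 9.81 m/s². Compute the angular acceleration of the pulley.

α ≈ 11.8 rad/s²

I = ½MR² = (1/2)(7.72)(0.209)² = 0.1686 kg·m².
Heavier block: m₁g − T₁ = m₁a. Lighter block: T₂ − m₂g = m₂a.
Pulley: (T₁ − T₂)R = Iα = I(a/R), so T₁ − T₂ = (I/R²)a = (1/2)M_p a = 3.860·a.
Adding the three: (m₁ − m₂)g = (m₁ + m₂ + 3.860)a, so a = (5.57 − 2.55)(9.81)/(5.57 + 2.55 + 3.860) = 2.473 m/s².
α = a/R = 2.473/0.209 = 11.83 rad/s².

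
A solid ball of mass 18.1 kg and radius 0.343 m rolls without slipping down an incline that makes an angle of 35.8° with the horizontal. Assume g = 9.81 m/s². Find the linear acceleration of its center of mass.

Translation along the incline: Mg sinθ − f = Ma.
Rotation about the center: fR = Iα with I = (2/5)MR². No-slip gives a = αR, so f = (I/R²)a = (2/5)M a.
Substituting: Mg sinθ = (1 + 0.4000)Ma, so a = g sinθ/(1 + 0.4000) = (9.81) sin 35.8° / 1.400 = 4.099 m/s².

a ≈ 4.10 m/s²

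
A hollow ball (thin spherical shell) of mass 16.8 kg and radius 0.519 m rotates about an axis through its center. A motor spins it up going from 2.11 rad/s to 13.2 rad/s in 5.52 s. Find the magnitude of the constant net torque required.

τ ≈ 6.06 N·m

I = (2/3)MR² = (2/3)(16.8)(0.519)² = 3.017 kg·m².
α = Δω/Δt = (13.2 − 2.11)/5.52 = 2.009 rad/s².
τ = Iα = (3.017)(2.009) = 6.061 N·m.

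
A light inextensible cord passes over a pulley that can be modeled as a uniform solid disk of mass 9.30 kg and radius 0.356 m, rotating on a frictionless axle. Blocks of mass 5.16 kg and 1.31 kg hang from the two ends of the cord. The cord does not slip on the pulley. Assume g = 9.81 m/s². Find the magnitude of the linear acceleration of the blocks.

I = ½MR² = (1/2)(9.30)(0.356)² = 0.5893 kg·m².
Heavier block: m₁g − T₁ = m₁a. Lighter block: T₂ − m₂g = m₂a.
Pulley: (T₁ − T₂)R = Iα = I(a/R), so T₁ − T₂ = (I/R²)a = (1/2)M_p a = 4.650·a.
Adding the three: (m₁ − m₂)g = (m₁ + m₂ + 4.650)a, so a = (5.16 − 1.31)(9.81)/(5.16 + 1.31 + 4.650) = 3.396 m/s².

a ≈ 3.40 m/s²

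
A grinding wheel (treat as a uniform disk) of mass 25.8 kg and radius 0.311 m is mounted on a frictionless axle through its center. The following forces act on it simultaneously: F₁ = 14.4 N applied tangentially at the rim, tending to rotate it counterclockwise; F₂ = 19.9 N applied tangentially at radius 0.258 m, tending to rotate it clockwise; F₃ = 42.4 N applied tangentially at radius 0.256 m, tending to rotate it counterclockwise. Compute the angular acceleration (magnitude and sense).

I = ½MR² = (1/2)(25.8)(0.311)² = 1.248 kg·m².
Taking counterclockwise as positive: τ₁ = +(14.4)(0.311) = +4.478 N·m; τ₂ = −(19.9)(0.258) = −5.134 N·m; τ₃ = +(42.4)(0.256) = +10.85 N·m.
Net torque τ = 10.20 N·m.
α = τ/I = 10.20/1.248 = 8.174 rad/s².

α ≈ 8.17 rad/s², counterclockwise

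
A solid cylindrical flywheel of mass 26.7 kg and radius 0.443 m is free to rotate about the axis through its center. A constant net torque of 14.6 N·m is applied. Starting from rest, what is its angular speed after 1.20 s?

I = ½MR² = (1/2)(26.7)(0.443)² = 2.620 kg·m².
α = τ/I = 14.6/2.620 = 5.573 rad/s².
ω = ω₀ + αt = 0 + (5.573)(1.20) = 6.687 rad/s.

ω ≈ 6.69 rad/s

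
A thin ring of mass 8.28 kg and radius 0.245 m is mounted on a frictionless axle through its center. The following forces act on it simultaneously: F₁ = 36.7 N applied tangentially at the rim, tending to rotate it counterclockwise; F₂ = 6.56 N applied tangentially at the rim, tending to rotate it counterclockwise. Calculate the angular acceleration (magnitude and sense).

I = MR² = (8.28)(0.245)² = 0.4970 kg·m².
Taking counterclockwise as positive: τ₁ = +(36.7)(0.245) = +8.992 N·m; τ₂ = +(6.56)(0.245) = +1.607 N·m.
Net torque τ = 10.60 N·m.
α = τ/I = 10.60/0.4970 = 21.33 rad/s².

α ≈ 21.3 rad/s², counterclockwise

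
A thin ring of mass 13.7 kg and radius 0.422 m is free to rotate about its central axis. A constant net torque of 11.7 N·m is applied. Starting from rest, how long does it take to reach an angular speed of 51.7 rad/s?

t ≈ 10.8 s

I = MR² = (13.7)(0.422)² = 2.440 kg·m².
α = τ/I = 11.7/2.440 = 4.796 rad/s².
ω = αt ⇒ t = ω/α = 51.7/4.796 = 10.78 s.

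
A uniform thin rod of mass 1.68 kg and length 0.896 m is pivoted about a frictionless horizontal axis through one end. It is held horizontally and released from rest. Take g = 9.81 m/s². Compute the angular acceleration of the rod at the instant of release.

α ≈ 16.4 rad/s²

About the pivot, I = (1/3)ML² = (1/3)(1.68)(0.896)² = 0.4496 kg·m².
The weight acts at the center, a distance L/2 = 0.4480 m from the pivot; τ = Mg(L/2) = 7.383 N·m.
α = τ/I = 7.383/0.4496 = 16.42 rad/s².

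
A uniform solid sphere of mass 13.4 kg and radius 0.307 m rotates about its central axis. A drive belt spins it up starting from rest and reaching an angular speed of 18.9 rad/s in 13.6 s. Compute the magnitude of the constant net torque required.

I = (2/5)MR² = (2/5)(13.4)(0.307)² = 0.5052 kg·m².
α = Δω/Δt = (18.9 − 0)/13.6 = 1.390 rad/s².
τ = Iα = (0.5052)(1.390) = 0.7020 N·m.

τ ≈ 0.702 N·m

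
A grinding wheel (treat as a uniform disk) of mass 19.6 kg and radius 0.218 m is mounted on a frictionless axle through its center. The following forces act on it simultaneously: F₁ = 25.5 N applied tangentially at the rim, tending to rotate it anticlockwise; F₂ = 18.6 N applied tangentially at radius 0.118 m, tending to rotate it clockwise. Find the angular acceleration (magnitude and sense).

I = ½MR² = (1/2)(19.6)(0.218)² = 0.4657 kg·m².
Taking anticlockwise as positive: τ₁ = +(25.5)(0.218) = +5.559 N·m; τ₂ = −(18.6)(0.118) = −2.195 N·m.
Net torque τ = 3.364 N·m.
α = τ/I = 3.364/0.4657 = 7.223 rad/s².

α ≈ 7.22 rad/s², anticlockwise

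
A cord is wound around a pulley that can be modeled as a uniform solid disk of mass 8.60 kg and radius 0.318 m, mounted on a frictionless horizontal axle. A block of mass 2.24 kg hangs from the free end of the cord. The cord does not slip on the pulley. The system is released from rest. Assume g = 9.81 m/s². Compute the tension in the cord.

T ≈ 14.4 N

I = ½MR² = (1/2)(8.60)(0.318)² = 0.4348 kg·m².
Block: mg − T = ma. Pulley: TR = Iα. No-slip: a = αR, so T = (I/R²)a = 4.300·a.
Then mg = (m + 4.300)a, so a = (2.24)(9.81)/(2.24 + 4.300) = 3.360 m/s².
T = 4.300·a = 14.45 N.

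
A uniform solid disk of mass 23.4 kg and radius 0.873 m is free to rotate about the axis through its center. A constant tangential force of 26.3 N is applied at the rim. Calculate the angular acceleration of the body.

α ≈ 2.57 rad/s²

I = ½MR² = (1/2)(23.4)(0.873)² = 8.917 kg·m².
τ = F R = (26.3)(0.873) = 22.96 N·m.
Newton's second law for rotation, τ = Iα, gives α = τ/I = 22.96/8.917 = 2.575 rad/s².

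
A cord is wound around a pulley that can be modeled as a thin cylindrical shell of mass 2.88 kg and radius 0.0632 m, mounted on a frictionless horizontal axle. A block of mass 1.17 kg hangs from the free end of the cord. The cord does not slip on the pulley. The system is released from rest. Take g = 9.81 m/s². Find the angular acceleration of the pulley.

α ≈ 44.8 rad/s²

I = MR² = (2.88)(0.0632)² = 0.01150 kg·m².
Block: mg − T = ma. Pulley: TR = Iα. No-slip: a = αR, so T = (I/R²)a = 2.880·a.
Then mg = (m + 2.880)a, so a = (1.17)(9.81)/(1.17 + 2.880) = 2.834 m/s².
α = a/R = 2.834/0.0632 = 44.84 rad/s².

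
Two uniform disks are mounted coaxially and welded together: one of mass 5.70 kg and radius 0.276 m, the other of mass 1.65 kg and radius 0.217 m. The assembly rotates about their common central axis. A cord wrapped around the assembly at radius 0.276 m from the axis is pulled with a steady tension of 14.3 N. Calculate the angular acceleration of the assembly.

I = ½M₁R₁² + ½M₂R₂² = ½(5.70)(0.276)² + ½(1.65)(0.217)² = 0.2560 kg·m².
τ = F r = (14.3)(0.276) = 3.947 N·m.
α = τ/I = 3.947/0.2560 = 15.42 rad/s².

α ≈ 15.4 rad/s²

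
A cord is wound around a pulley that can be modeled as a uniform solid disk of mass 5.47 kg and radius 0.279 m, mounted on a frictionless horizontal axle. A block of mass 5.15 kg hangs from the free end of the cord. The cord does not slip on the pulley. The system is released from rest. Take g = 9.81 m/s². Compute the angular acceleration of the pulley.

α ≈ 23.0 rad/s²

I = ½MR² = (1/2)(5.47)(0.279)² = 0.2129 kg·m².
Block: mg − T = ma. Pulley: TR = Iα. No-slip: a = αR, so T = (I/R²)a = 2.735·a.
Then mg = (m + 2.735)a, so a = (5.15)(9.81)/(5.15 + 2.735) = 6.407 m/s².
α = a/R = 6.407/0.279 = 22.97 rad/s².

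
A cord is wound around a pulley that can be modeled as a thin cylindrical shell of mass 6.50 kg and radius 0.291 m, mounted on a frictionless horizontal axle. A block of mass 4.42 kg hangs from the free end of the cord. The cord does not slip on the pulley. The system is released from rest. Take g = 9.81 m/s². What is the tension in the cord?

T ≈ 25.8 N

I = MR² = (6.50)(0.291)² = 0.5504 kg·m².
Block: mg − T = ma. Pulley: TR = Iα. No-slip: a = αR, so T = (I/R²)a = 6.500·a.
Then mg = (m + 6.500)a, so a = (4.42)(9.81)/(4.42 + 6.500) = 3.971 m/s².
T = 6.500·a = 25.81 N.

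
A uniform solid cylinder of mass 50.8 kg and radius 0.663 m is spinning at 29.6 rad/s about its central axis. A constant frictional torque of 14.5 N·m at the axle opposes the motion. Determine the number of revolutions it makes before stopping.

I = ½MR² = (1/2)(50.8)(0.663)² = 11.17 kg·m².
The net torque has magnitude 14.5 N·m, opposing ω.
|α| = τ/I = 14.50/11.17 = 1.299 rad/s² (deceleration).
ω² = ω₀² − 2|α|θ with ω = 0 ⇒ θ = ω₀²/(2|α|) = 337.3 rad = 53.69 rev.

≈ 53.7 revolutions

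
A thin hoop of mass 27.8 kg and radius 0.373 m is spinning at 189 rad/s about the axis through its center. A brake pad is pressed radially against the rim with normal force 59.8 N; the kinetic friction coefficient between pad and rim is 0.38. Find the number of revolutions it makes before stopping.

I = MR² = (27.8)(0.373)² = 3.868 kg·m².
Friction force f = μN = (0.38)(59.8) = 22.72 N at the rim; torque magnitude τ = fR = 8.476 N·m, opposing ω.
|α| = τ/I = 8.476/3.868 = 2.191 rad/s² (deceleration).
ω² = ω₀² − 2|α|θ with ω = 0 ⇒ θ = ω₀²/(2|α|) = 8150 rad = 1297 rev.

≈ 1300 revolutions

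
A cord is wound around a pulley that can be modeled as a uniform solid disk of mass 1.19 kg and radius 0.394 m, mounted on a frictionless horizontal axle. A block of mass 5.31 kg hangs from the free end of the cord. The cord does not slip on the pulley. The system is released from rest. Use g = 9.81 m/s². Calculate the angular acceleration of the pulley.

I = ½MR² = (1/2)(1.19)(0.394)² = 0.09237 kg·m².
Block: mg − T = ma. Pulley: TR = Iα. No-slip: a = αR, so T = (I/R²)a = 0.5950·a.
Then mg = (m + 0.5950)a, so a = (5.31)(9.81)/(5.31 + 0.5950) = 8.822 m/s².
α = a/R = 8.822/0.394 = 22.39 rad/s².

α ≈ 22.4 rad/s²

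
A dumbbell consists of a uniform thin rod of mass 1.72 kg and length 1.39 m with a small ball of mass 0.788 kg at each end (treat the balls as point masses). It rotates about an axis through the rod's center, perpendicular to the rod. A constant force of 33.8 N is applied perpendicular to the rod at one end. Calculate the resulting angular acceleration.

α ≈ 22.6 rad/s²

I_rod = (1/12)ML² = (1/12)(1.72)(1.39)² = 0.2769 kg·m².
I_balls = 2·m·(L/2)² = 2(0.788)(0.6950)² = 0.7612 kg·m².
Total I = 1.038 kg·m².
τ = F·(L/2) = (33.8)(0.695) = 23.49 N·m.
α = τ/I = 23.49/1.038 = 22.63 rad/s².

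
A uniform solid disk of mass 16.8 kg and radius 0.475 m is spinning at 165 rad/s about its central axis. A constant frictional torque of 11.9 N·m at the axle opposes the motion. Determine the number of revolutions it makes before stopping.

I = ½MR² = (1/2)(16.8)(0.475)² = 1.895 kg·m².
The net torque has magnitude 11.9 N·m, opposing ω.
|α| = τ/I = 11.90/1.895 = 6.279 rad/s² (deceleration).
ω² = ω₀² − 2|α|θ with ω = 0 ⇒ θ = ω₀²/(2|α|) = 2168 rad = 345.0 rev.

≈ 345 revolutions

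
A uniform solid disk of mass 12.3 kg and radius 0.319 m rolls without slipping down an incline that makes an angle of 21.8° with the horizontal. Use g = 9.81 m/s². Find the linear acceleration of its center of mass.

a ≈ 2.43 m/s²

Translation along the incline: Mg sinθ − f = Ma.
Rotation about the center: fR = Iα with I = ½MR². No-slip gives a = αR, so f = (I/R²)a = (1/2)M a.
Substituting: Mg sinθ = (1 + 0.5000)Ma, so a = g sinθ/(1 + 0.5000) = (9.81) sin 21.8° / 1.500 = 2.429 m/s².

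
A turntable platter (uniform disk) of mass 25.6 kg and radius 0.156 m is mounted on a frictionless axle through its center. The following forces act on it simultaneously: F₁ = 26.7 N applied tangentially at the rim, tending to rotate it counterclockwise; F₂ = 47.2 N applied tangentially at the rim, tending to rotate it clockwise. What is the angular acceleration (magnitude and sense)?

α ≈ 10.3 rad/s², clockwise

I = ½MR² = (1/2)(25.6)(0.156)² = 0.3115 kg·m².
Taking counterclockwise as positive: τ₁ = +(26.7)(0.156) = +4.165 N·m; τ₂ = −(47.2)(0.156) = −7.363 N·m.
Net torque τ = -3.198 N·m.
α = τ/I = -3.198/0.3115 = -10.27 rad/s².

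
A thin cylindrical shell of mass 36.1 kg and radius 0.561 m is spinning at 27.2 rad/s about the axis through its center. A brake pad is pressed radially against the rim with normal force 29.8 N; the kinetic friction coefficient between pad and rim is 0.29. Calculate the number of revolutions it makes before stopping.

I = MR² = (36.1)(0.561)² = 11.36 kg·m².
Friction force f = μN = (0.29)(29.8) = 8.642 N at the rim; torque magnitude τ = fR = 4.848 N·m, opposing ω.
|α| = τ/I = 4.848/11.36 = 0.4267 rad/s² (deceleration).
ω² = ω₀² − 2|α|θ with ω = 0 ⇒ θ = ω₀²/(2|α|) = 866.9 rad = 138.0 rev.

≈ 138 revolutions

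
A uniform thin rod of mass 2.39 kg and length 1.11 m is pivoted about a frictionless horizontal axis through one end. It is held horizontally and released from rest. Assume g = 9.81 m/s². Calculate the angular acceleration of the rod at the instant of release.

About the pivot, I = (1/3)ML² = (1/3)(2.39)(1.11)² = 0.9816 kg·m².
The weight acts at the center, a distance L/2 = 0.5550 m from the pivot; τ = Mg(L/2) = 13.01 N·m.
α = τ/I = 13.01/0.9816 = 13.26 rad/s².

α ≈ 13.3 rad/s²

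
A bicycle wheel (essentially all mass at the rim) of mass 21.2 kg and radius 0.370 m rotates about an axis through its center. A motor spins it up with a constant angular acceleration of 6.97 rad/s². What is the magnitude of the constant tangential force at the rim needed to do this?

I = MR² = (21.2)(0.370)² = 2.902 kg·m².
The required torque is τ = Iα = (2.902)(6.970) = 20.23 N·m.
A tangential force at the rim gives τ = FR, so F = τ/R = 20.23/0.370 = 54.67 N.

F ≈ 54.7 N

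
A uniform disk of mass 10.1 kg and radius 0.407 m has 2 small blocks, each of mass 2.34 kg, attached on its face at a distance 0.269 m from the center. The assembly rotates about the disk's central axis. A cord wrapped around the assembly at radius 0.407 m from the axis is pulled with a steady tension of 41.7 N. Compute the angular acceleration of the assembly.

α ≈ 14.4 rad/s²

I_disk = ½MR² = ½(10.1)(0.407)² = 0.8365 kg·m².
I_blocks = 2·m·r² = 2(2.34)(0.269)² = 0.3386 kg·m².
Total I = 1.175 kg·m².
τ = F r = (41.7)(0.407) = 16.97 N·m.
α = τ/I = 16.97/1.175 = 14.44 rad/s².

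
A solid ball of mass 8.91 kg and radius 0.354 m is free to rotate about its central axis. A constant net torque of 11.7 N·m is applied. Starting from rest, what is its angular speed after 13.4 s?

I = (2/5)MR² = (2/5)(8.91)(0.354)² = 0.4466 kg·m².
α = τ/I = 11.7/0.4466 = 26.20 rad/s².
ω = ω₀ + αt = 0 + (26.20)(13.4) = 351.0 rad/s.

ω ≈ 351 rad/s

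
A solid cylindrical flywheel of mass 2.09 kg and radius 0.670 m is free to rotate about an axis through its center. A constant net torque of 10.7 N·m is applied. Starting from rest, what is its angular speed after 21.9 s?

I = ½MR² = (1/2)(2.09)(0.670)² = 0.4691 kg·m².
α = τ/I = 10.7/0.4691 = 22.81 rad/s².
ω = ω₀ + αt = 0 + (22.81)(21.9) = 499.5 rad/s.

ω ≈ 500 rad/s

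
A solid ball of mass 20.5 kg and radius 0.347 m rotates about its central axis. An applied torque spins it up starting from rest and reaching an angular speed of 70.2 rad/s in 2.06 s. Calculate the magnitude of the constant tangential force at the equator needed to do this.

I = (2/5)MR² = (2/5)(20.5)(0.347)² = 0.9874 kg·m².
α = Δω/Δt = (70.2 − 0)/2.06 = 34.08 rad/s².
The required torque is τ = Iα = (0.9874)(34.08) = 33.65 N·m.
A tangential force at the equator gives τ = FR, so F = τ/R = 33.65/0.347 = 96.96 N.

F ≈ 97.0 N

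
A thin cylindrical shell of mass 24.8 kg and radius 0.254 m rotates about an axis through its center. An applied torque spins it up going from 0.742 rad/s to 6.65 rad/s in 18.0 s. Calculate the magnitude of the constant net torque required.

I = MR² = (24.8)(0.254)² = 1.600 kg·m².
α = Δω/Δt = (6.65 − 0.742)/18.0 = 0.3282 rad/s².
τ = Iα = (1.600)(0.3282) = 0.5252 N·m.

τ ≈ 0.525 N·m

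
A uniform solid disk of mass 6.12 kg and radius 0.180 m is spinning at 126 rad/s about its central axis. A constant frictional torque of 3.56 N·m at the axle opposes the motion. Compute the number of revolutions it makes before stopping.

≈ 35.2 revolutions

I = ½MR² = (1/2)(6.12)(0.180)² = 0.09914 kg·m².
The net torque has magnitude 3.56 N·m, opposing ω.
|α| = τ/I = 3.560/0.09914 = 35.91 rad/s² (deceleration).
ω² = ω₀² − 2|α|θ with ω = 0 ⇒ θ = ω₀²/(2|α|) = 221.1 rad = 35.18 rev.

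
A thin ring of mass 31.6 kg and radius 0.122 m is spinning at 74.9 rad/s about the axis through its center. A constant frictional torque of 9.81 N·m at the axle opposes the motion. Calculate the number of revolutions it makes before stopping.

I = MR² = (31.6)(0.122)² = 0.4703 kg·m².
The net torque has magnitude 9.81 N·m, opposing ω.
|α| = τ/I = 9.810/0.4703 = 20.86 rad/s² (deceleration).
ω² = ω₀² − 2|α|θ with ω = 0 ⇒ θ = ω₀²/(2|α|) = 134.5 rad = 21.40 rev.

≈ 21.4 revolutions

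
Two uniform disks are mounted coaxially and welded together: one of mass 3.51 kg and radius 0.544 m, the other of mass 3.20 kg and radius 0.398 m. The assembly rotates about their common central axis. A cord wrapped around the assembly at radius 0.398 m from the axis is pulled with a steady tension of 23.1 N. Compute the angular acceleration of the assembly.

α ≈ 11.9 rad/s²

I = ½M₁R₁² + ½M₂R₂² = ½(3.51)(0.544)² + ½(3.20)(0.398)² = 0.7728 kg·m².
τ = F r = (23.1)(0.398) = 9.194 N·m.
α = τ/I = 9.194/0.7728 = 11.90 rad/s².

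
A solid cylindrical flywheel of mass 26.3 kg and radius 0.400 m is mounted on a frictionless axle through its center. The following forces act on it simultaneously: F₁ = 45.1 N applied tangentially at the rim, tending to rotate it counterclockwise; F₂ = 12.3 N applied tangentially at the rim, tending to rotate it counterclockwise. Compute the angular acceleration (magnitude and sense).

I = ½MR² = (1/2)(26.3)(0.400)² = 2.104 kg·m².
Taking counterclockwise as positive: τ₁ = +(45.1)(0.400) = +18.04 N·m; τ₂ = +(12.3)(0.400) = +4.920 N·m.
Net torque τ = 22.96 N·m.
α = τ/I = 22.96/2.104 = 10.91 rad/s².

α ≈ 10.9 rad/s², counterclockwise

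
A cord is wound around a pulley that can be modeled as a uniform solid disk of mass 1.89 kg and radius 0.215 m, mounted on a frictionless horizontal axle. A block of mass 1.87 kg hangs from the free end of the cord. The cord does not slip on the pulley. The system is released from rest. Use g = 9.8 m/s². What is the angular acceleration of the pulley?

α ≈ 30.3 rad/s²

I = ½MR² = (1/2)(1.89)(0.215)² = 0.04368 kg·m².
Block: mg − T = ma. Pulley: TR = Iα. No-slip: a = αR, so T = (I/R²)a = 0.9450·a.
Then mg = (m + 0.9450)a, so a = (1.87)(9.8)/(1.87 + 0.9450) = 6.510 m/s².
α = a/R = 6.510/0.215 = 30.28 rad/s².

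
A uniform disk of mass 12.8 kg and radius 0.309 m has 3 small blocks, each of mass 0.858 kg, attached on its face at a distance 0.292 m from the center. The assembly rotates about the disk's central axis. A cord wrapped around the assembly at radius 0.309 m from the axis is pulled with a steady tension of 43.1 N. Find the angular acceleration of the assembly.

α ≈ 16.0 rad/s²

I_disk = ½MR² = ½(12.8)(0.309)² = 0.6111 kg·m².
I_blocks = 3·m·r² = 3(0.858)(0.292)² = 0.2195 kg·m².
Total I = 0.8305 kg·m².
τ = F r = (43.1)(0.309) = 13.32 N·m.
α = τ/I = 13.32/0.8305 = 16.04 rad/s².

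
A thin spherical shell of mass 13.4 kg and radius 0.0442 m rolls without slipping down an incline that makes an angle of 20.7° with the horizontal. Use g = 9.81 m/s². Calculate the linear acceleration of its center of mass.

Translation along the incline: Mg sinθ − f = Ma.
Rotation about the center: fR = Iα with I = (2/3)MR². No-slip gives a = αR, so f = (I/R²)a = (2/3)M a.
Substituting: Mg sinθ = (1 + 0.6667)Ma, so a = g sinθ/(1 + 0.6667) = (9.81) sin 20.7° / 1.667 = 2.081 m/s².

a ≈ 2.08 m/s²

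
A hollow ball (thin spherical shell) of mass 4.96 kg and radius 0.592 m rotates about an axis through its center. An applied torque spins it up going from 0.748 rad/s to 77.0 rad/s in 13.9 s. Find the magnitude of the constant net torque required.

I = (2/3)MR² = (2/3)(4.96)(0.592)² = 1.159 kg·m².
α = Δω/Δt = (77.0 − 0.748)/13.9 = 5.486 rad/s².
τ = Iα = (1.159)(5.486) = 6.357 N·m.

τ ≈ 6.36 N·m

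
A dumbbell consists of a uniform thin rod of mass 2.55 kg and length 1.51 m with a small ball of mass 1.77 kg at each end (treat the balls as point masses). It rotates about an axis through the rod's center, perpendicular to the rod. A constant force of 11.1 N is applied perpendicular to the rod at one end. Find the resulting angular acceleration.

α ≈ 3.35 rad/s²

I_rod = (1/12)ML² = (1/12)(2.55)(1.51)² = 0.4845 kg·m².
I_balls = 2·m·(L/2)² = 2(1.77)(0.7550)² = 2.018 kg·m².
Total I = 2.502 kg·m².
τ = F·(L/2) = (11.1)(0.755) = 8.380 N·m.
α = τ/I = 8.380/2.502 = 3.349 rad/s².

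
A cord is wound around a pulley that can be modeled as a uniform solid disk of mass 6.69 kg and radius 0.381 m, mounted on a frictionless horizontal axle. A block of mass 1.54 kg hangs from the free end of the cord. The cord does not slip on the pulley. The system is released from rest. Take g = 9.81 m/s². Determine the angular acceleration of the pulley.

α ≈ 8.12 rad/s²

I = ½MR² = (1/2)(6.69)(0.381)² = 0.4856 kg·m².
Block: mg − T = ma. Pulley: TR = Iα. No-slip: a = αR, so T = (I/R²)a = 3.345·a.
Then mg = (m + 3.345)a, so a = (1.54)(9.81)/(1.54 + 3.345) = 3.093 m/s².
α = a/R = 3.093/0.381 = 8.117 rad/s².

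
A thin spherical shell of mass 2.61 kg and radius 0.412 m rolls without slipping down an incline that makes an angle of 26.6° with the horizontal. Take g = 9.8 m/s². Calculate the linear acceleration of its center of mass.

Translation along the incline: Mg sinθ − f = Ma.
Rotation about the center: fR = Iα with I = (2/3)MR². No-slip gives a = αR, so f = (I/R²)a = (2/3)M a.
Substituting: Mg sinθ = (1 + 0.6667)Ma, so a = g sinθ/(1 + 0.6667) = (9.8) sin 26.6° / 1.667 = 2.633 m/s².

a ≈ 2.63 m/s²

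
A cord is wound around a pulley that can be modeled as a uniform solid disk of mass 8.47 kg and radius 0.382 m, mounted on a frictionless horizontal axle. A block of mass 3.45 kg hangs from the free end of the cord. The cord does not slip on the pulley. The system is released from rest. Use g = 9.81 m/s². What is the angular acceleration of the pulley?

α ≈ 11.5 rad/s²

I = ½MR² = (1/2)(8.47)(0.382)² = 0.6180 kg·m².
Block: mg − T = ma. Pulley: TR = Iα. No-slip: a = αR, so T = (I/R²)a = 4.235·a.
Then mg = (m + 4.235)a, so a = (3.45)(9.81)/(3.45 + 4.235) = 4.404 m/s².
α = a/R = 4.404/0.382 = 11.53 rad/s².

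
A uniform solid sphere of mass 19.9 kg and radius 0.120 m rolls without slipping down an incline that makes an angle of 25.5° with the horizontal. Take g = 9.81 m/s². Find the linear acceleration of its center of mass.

a ≈ 3.02 m/s²

Translation along the incline: Mg sinθ − f = Ma.
Rotation about the center: fR = Iα with I = (2/5)MR². No-slip gives a = αR, so f = (I/R²)a = (2/5)M a.
Substituting: Mg sinθ = (1 + 0.4000)Ma, so a = g sinθ/(1 + 0.4000) = (9.81) sin 25.5° / 1.400 = 3.017 m/s².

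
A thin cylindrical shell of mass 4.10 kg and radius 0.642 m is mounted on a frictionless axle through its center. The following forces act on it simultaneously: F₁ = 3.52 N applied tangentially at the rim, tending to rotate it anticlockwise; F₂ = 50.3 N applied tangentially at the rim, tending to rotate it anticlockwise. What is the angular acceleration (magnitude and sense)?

I = MR² = (4.10)(0.642)² = 1.690 kg·m².
Taking anticlockwise as positive: τ₁ = +(3.52)(0.642) = +2.260 N·m; τ₂ = +(50.3)(0.642) = +32.29 N·m.
Net torque τ = 34.55 N·m.
α = τ/I = 34.55/1.690 = 20.45 rad/s².

α ≈ 20.4 rad/s², anticlockwise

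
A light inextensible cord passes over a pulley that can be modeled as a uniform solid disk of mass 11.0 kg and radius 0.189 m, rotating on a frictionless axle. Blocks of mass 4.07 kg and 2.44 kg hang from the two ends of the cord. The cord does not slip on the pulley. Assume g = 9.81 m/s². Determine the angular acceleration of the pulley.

α ≈ 7.04 rad/s²

I = ½MR² = (1/2)(11.0)(0.189)² = 0.1965 kg·m².
Heavier block: m₁g − T₁ = m₁a. Lighter block: T₂ − m₂g = m₂a.
Pulley: (T₁ − T₂)R = Iα = I(a/R), so T₁ − T₂ = (I/R²)a = (1/2)M_p a = 5.500·a.
Adding the three: (m₁ − m₂)g = (m₁ + m₂ + 5.500)a, so a = (4.07 − 2.44)(9.81)/(4.07 + 2.44 + 5.500) = 1.331 m/s².
α = a/R = 1.331/0.189 = 7.045 rad/s².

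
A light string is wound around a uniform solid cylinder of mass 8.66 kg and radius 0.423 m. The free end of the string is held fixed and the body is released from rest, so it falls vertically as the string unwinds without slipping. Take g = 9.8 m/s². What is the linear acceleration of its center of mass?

a ≈ 6.53 m/s²

Translation: Mg − T = Ma. Rotation about the center: TR = Iα with I = ½MR².
With a = αR: T = (I/R²)a = (1/2)M a, so Mg = (1 + 0.5000)Ma.
a = g/(1 + 0.5000) = 9.8/1.500 = 6.533 m/s².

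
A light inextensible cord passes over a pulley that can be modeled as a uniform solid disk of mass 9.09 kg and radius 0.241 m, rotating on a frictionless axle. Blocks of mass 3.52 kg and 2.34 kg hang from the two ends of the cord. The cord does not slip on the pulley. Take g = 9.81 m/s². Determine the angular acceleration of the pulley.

I = ½MR² = (1/2)(9.09)(0.241)² = 0.2640 kg·m².
Heavier block: m₁g − T₁ = m₁a. Lighter block: T₂ − m₂g = m₂a.
Pulley: (T₁ − T₂)R = Iα = I(a/R), so T₁ − T₂ = (I/R²)a = (1/2)M_p a = 4.545·a.
Adding the three: (m₁ − m₂)g = (m₁ + m₂ + 4.545)a, so a = (3.52 − 2.34)(9.81)/(3.52 + 2.34 + 4.545) = 1.113 m/s².
α = a/R = 1.113/0.241 = 4.616 rad/s².

α ≈ 4.62 rad/s²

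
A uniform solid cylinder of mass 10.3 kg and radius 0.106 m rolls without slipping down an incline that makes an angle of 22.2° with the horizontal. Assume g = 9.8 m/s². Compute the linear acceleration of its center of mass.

a ≈ 2.47 m/s²

Translation along the incline: Mg sinθ − f = Ma.
Rotation about the center: fR = Iα with I = ½MR². No-slip gives a = αR, so f = (I/R²)a = (1/2)M a.
Substituting: Mg sinθ = (1 + 0.5000)Ma, so a = g sinθ/(1 + 0.5000) = (9.8) sin 22.2° / 1.500 = 2.469 m/s².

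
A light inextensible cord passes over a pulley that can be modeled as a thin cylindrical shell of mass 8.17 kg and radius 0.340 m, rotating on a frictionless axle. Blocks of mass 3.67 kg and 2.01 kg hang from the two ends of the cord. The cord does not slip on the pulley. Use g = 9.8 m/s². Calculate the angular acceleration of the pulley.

I = MR² = (8.17)(0.340)² = 0.9445 kg·m².
Heavier block: m₁g − T₁ = m₁a. Lighter block: T₂ − m₂g = m₂a.
Pulley: (T₁ − T₂)R = Iα = I(a/R), so T₁ − T₂ = (I/R²)a = 1·M_p a = 8.170·a.
Adding the three: (m₁ − m₂)g = (m₁ + m₂ + 8.170)a, so a = (3.67 − 2.01)(9.8)/(3.67 + 2.01 + 8.170) = 1.175 m/s².
α = a/R = 1.175/0.340 = 3.455 rad/s².

α ≈ 3.45 rad/s²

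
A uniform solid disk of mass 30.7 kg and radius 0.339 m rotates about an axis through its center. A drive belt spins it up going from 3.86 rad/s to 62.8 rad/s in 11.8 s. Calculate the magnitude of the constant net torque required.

τ ≈ 8.81 N·m

I = ½MR² = (1/2)(30.7)(0.339)² = 1.764 kg·m².
α = Δω/Δt = (62.8 − 3.86)/11.8 = 4.995 rad/s².
τ = Iα = (1.764)(4.995) = 8.811 N·m.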